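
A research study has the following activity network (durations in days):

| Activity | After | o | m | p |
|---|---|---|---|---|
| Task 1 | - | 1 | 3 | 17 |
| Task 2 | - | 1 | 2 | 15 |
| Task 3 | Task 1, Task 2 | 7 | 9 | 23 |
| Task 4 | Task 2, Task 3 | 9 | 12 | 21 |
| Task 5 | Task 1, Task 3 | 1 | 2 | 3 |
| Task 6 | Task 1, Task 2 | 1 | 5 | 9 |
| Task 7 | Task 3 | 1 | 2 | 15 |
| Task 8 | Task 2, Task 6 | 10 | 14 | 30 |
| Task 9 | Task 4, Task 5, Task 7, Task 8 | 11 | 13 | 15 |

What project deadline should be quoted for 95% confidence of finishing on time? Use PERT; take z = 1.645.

te_Task 1 = (1 + 4·3 + 17)/6 = 30/6 = 5; σ²_Task 1 = ((17−1)/6)² = 7.111
te_Task 2 = (1 + 4·2 + 15)/6 = 24/6 = 4; σ²_Task 2 = ((15−1)/6)² = 5.444
te_Task 3 = (7 + 4·9 + 23)/6 = 66/6 = 11; σ²_Task 3 = ((23−7)/6)² = 7.111
te_Task 4 = (9 + 4·12 + 21)/6 = 78/6 = 13; σ²_Task 4 = ((21−9)/6)² = 4.000
te_Task 5 = (1 + 4·2 + 3)/6 = 12/6 = 2; σ²_Task 5 = ((3−1)/6)² = 0.111
te_Task 6 = (1 + 4·5 + 9)/6 = 30/6 = 5; σ²_Task 6 = ((9−1)/6)² = 1.778
te_Task 7 = (1 + 4·2 + 15)/6 = 24/6 = 4; σ²_Task 7 = ((15−1)/6)² = 5.444
te_Task 8 = (10 + 4·14 + 30)/6 = 96/6 = 16; σ²_Task 8 = ((30−10)/6)² = 11.111
te_Task 9 = (11 + 4·13 + 15)/6 = 78/6 = 13; σ²_Task 9 = ((15−11)/6)² = 0.444

Forward pass:
ES_Task 1 = 0; EF_Task 1 = 5
ES_Task 2 = 0; EF_Task 2 = 4
ES_Task 3 = max(EF_Task 1=5, EF_Task 2=4) = 5; EF_Task 3 = 5+11 = 16
ES_Task 4 = max(EF_Task 2=4, EF_Task 3=16) = 16; EF_Task 4 = 16+13 = 29
ES_Task 5 = max(EF_Task 1=5, EF_Task 3=16) = 16; EF_Task 5 = 16+2 = 18
ES_Task 6 = max(EF_Task 1=5, EF_Task 2=4) = 5; EF_Task 6 = 5+5 = 10
ES_Task 7 = 16; EF_Task 7 = 16+4 = 20
ES_Task 8 = max(EF_Task 2=4, EF_Task 6=10) = 10; EF_Task 8 = 10+16 = 26
ES_Task 9 = max(EF_Task 4=29, EF_Task 5=18, EF_Task 7=20, EF_Task 8=26) = 29; EF_Task 9 = 29+13 = 42
Expected project duration μ = 42 days. Critical path: Task 1 → Task 3 → Task 4 → Task 9.

Variance along critical path = 7.111 + 7.111 + 4.000 + 0.444 = 18.667; σ = 4.320 days.
D = μ + z·σ = 42 + 1.645·4.320 = 49.1 days

49.1 days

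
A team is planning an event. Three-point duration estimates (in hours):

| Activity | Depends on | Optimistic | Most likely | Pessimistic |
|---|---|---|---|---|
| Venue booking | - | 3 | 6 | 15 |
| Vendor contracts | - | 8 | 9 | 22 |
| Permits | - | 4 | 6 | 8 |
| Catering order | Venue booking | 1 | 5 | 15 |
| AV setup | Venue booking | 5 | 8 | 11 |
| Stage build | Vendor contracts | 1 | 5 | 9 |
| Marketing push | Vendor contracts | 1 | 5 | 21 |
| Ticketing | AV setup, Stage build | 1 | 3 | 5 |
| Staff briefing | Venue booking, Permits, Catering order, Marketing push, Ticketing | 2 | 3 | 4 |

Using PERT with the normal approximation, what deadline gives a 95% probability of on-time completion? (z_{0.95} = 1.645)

te_Venue booking = (3 + 4·6 + 15)/6 = 42/6 = 7; σ²_Venue booking = ((15−3)/6)² = 4.000
te_Vendor contracts = (8 + 4·9 + 22)/6 = 66/6 = 11; σ²_Vendor contracts = ((22−8)/6)² = 5.444
te_Permits = (4 + 4·6 + 8)/6 = 36/6 = 6; σ²_Permits = ((8−4)/6)² = 0.444
te_Catering order = (1 + 4·5 + 15)/6 = 36/6 = 6; σ²_Catering order = ((15−1)/6)² = 5.444
te_AV setup = (5 + 4·8 + 11)/6 = 48/6 = 8; σ²_AV setup = ((11−5)/6)² = 1.000
te_Stage build = (1 + 4·5 + 9)/6 = 30/6 = 5; σ²_Stage build = ((9−1)/6)² = 1.778
te_Marketing push = (1 + 4·5 + 21)/6 = 42/6 = 7; σ²_Marketing push = ((21−1)/6)² = 11.111
te_Ticketing = (1 + 4·3 + 5)/6 = 18/6 = 3; σ²_Ticketing = ((5−1)/6)² = 0.444
te_Staff briefing = (2 + 4·3 + 4)/6 = 18/6 = 3; σ²_Staff briefing = ((4−2)/6)² = 0.111

Forward pass:
ES_Venue booking = 0; EF_Venue booking = 7
ES_Vendor contracts = 0; EF_Vendor contracts = 11
ES_Permits = 0; EF_Permits = 6
ES_Catering order = 7; EF_Catering order = 7+6 = 13
ES_AV setup = 7; EF_AV setup = 7+8 = 15
ES_Stage build = 11; EF_Stage build = 11+5 = 16
ES_Marketing push = 11; EF_Marketing push = 11+7 = 18
ES_Ticketing = max(EF_AV setup=15, EF_Stage build=16) = 16; EF_Ticketing = 16+3 = 19
ES_Staff briefing = max(EF_Venue booking=7, EF_Permits=6, EF_Catering order=13, EF_Marketing push=18, EF_Ticketing=19) = 19; EF_Staff briefing = 19+3 = 22
Expected project duration μ = 22 hours. Critical path: Vendor contracts → Stage build → Ticketing → Staff briefing.

Variance along critical path = 5.444 + 1.778 + 0.444 + 0.111 = 7.778; σ = 2.789 hours.
D = μ + z·σ = 22 + 1.645·2.789 = 26.6 hours

26.6 hours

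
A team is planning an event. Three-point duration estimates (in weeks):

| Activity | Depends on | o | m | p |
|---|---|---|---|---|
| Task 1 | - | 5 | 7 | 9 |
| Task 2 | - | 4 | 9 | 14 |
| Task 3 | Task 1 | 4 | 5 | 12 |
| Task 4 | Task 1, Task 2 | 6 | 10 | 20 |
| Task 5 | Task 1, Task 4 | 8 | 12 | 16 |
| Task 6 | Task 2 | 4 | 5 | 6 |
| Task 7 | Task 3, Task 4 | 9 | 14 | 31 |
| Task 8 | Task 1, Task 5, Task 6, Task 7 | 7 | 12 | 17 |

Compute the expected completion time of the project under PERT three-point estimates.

te_Task 1 = (5 + 4·7 + 9)/6 = 42/6 = 7
te_Task 2 = (4 + 4·9 + 14)/6 = 54/6 = 9
te_Task 3 = (4 + 4·5 + 12)/6 = 36/6 = 6
te_Task 4 = (6 + 4·10 + 20)/6 = 66/6 = 11
te_Task 5 = (8 + 4·12 + 16)/6 = 72/6 = 12
te_Task 6 = (4 + 4·5 + 6)/6 = 30/6 = 5
te_Task 7 = (9 + 4·14 + 31)/6 = 96/6 = 16
te_Task 8 = (7 + 4·12 + 17)/6 = 72/6 = 12

Forward pass:
ES_Task 1 = 0; EF_Task 1 = 7
ES_Task 2 = 0; EF_Task 2 = 9
ES_Task 3 = 7; EF_Task 3 = 7+6 = 13
ES_Task 4 = max(EF_Task 1=7, EF_Task 2=9) = 9; EF_Task 4 = 9+11 = 20
ES_Task 5 = max(EF_Task 1=7, EF_Task 4=20) = 20; EF_Task 5 = 20+12 = 32
ES_Task 6 = 9; EF_Task 6 = 9+5 = 14
ES_Task 7 = max(EF_Task 3=13, EF_Task 4=20) = 20; EF_Task 7 = 20+16 = 36
ES_Task 8 = max(EF_Task 1=7, EF_Task 5=32, EF_Task 6=14, EF_Task 7=36) = 36; EF_Task 8 = 36+12 = 48
Expected project duration μ = 48 weeks. Critical path: Task 2 → Task 4 → Task 7 → Task 8.

48 weeks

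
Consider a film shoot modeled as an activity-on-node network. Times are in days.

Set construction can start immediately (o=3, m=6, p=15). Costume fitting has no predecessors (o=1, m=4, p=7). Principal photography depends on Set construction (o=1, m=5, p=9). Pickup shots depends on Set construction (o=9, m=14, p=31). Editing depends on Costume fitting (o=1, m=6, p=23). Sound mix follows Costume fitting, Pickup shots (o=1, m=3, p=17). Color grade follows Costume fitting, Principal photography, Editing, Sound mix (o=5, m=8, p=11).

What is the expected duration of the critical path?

te_Set construction = (3 + 4·6 + 15)/6 = 42/6 = 7
te_Costume fitting = (1 + 4·4 + 7)/6 = 24/6 = 4
te_Principal photography = (1 + 4·5 + 9)/6 = 30/6 = 5
te_Pickup shots = (9 + 4·14 + 31)/6 = 96/6 = 16
te_Editing = (1 + 4·6 + 23)/6 = 48/6 = 8
te_Sound mix = (1 + 4·3 + 17)/6 = 30/6 = 5
te_Color grade = (5 + 4·8 + 11)/6 = 48/6 = 8

Forward pass:
ES_Set construction = 0; EF_Set construction = 7
ES_Costume fitting = 0; EF_Costume fitting = 4
ES_Principal photography = 7; EF_Principal photography = 7+5 = 12
ES_Pickup shots = 7; EF_Pickup shots = 7+16 = 23
ES_Editing = 4; EF_Editing = 4+8 = 12
ES_Sound mix = max(EF_Costume fitting=4, EF_Pickup shots=23) = 23; EF_Sound mix = 23+5 = 28
ES_Color grade = max(EF_Costume fitting=4, EF_Principal photography=12, EF_Editing=12, EF_Sound mix=28) = 28; EF_Color grade = 28+8 = 36
Expected project duration μ = 36 days. Critical path: Set construction → Pickup shots → Sound mix → Color grade.

36 days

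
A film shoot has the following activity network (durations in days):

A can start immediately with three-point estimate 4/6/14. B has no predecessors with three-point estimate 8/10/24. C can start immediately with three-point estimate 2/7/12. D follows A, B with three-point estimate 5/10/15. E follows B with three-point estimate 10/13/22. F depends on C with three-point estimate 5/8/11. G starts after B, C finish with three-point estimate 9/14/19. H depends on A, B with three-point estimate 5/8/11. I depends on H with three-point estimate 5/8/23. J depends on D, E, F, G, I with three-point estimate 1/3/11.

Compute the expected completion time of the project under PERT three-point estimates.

te_A = (4 + 4·6 + 14)/6 = 42/6 = 7
te_B = (8 + 4·10 + 24)/6 = 72/6 = 12
te_C = (2 + 4·7 + 12)/6 = 42/6 = 7
te_D = (5 + 4·10 + 15)/6 = 60/6 = 10
te_E = (10 + 4·13 + 22)/6 = 84/6 = 14
te_F = (5 + 4·8 + 11)/6 = 48/6 = 8
te_G = (9 + 4·14 + 19)/6 = 84/6 = 14
te_H = (5 + 4·8 + 11)/6 = 48/6 = 8
te_I = (5 + 4·8 + 23)/6 = 60/6 = 10
te_J = (1 + 4·3 + 11)/6 = 24/6 = 4

Forward pass:
ES_A = 0; EF_A = 7
ES_B = 0; EF_B = 12
ES_C = 0; EF_C = 7
ES_D = max(EF_A=7, EF_B=12) = 12; EF_D = 12+10 = 22
ES_E = 12; EF_E = 12+14 = 26
ES_F = 7; EF_F = 7+8 = 15
ES_G = max(EF_B=12, EF_C=7) = 12; EF_G = 12+14 = 26
ES_H = max(EF_A=7, EF_B=12) = 12; EF_H = 12+8 = 20
ES_I = 20; EF_I = 20+10 = 30
ES_J = max(EF_D=22, EF_E=26, EF_F=15, EF_G=26, EF_I=30) = 30; EF_J = 30+4 = 34
Expected project duration μ = 34 days. Critical path: B → H → I → J.

34 days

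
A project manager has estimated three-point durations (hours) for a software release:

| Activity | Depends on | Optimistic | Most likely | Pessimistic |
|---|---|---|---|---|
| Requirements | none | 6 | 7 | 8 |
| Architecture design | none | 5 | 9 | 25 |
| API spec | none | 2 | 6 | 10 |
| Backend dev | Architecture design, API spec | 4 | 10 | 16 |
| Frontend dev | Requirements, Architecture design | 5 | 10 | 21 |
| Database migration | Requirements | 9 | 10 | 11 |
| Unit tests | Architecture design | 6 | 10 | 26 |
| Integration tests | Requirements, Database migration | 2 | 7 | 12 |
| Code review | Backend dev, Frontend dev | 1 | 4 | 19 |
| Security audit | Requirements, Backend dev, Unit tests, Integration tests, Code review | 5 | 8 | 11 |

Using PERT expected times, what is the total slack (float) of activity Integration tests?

te_Requirements = (6 + 4·7 + 8)/6 = 42/6 = 7
te_Architecture design = (5 + 4·9 + 25)/6 = 66/6 = 11
te_API spec = (2 + 4·6 + 10)/6 = 36/6 = 6
te_Backend dev = (4 + 4·10 + 16)/6 = 60/6 = 10
te_Frontend dev = (5 + 4·10 + 21)/6 = 66/6 = 11
te_Database migration = (9 + 4·10 + 11)/6 = 60/6 = 10
te_Unit tests = (6 + 4·10 + 26)/6 = 72/6 = 12
te_Integration tests = (2 + 4·7 + 12)/6 = 42/6 = 7
te_Code review = (1 + 4·4 + 19)/6 = 36/6 = 6
te_Security audit = (5 + 4·8 + 11)/6 = 48/6 = 8

Forward pass:
ES_Requirements = 0; EF_Requirements = 7
ES_Architecture design = 0; EF_Architecture design = 11
ES_API spec = 0; EF_API spec = 6
ES_Backend dev = max(EF_Architecture design=11, EF_API spec=6) = 11; EF_Backend dev = 11+10 = 21
ES_Frontend dev = max(EF_Requirements=7, EF_Architecture design=11) = 11; EF_Frontend dev = 11+11 = 22
ES_Database migration = 7; EF_Database migration = 7+10 = 17
ES_Unit tests = 11; EF_Unit tests = 11+12 = 23
ES_Integration tests = max(EF_Requirements=7, EF_Database migration=17) = 17; EF_Integration tests = 17+7 = 24
ES_Code review = max(EF_Backend dev=21, EF_Frontend dev=22) = 22; EF_Code review = 22+6 = 28
ES_Security audit = max(EF_Requirements=7, EF_Backend dev=21, EF_Unit tests=23, EF_Integration tests=24, EF_Code review=28) = 28; EF_Security audit = 28+8 = 36
Expected project duration μ = 36 hours. Critical path: Architecture design → Frontend dev → Code review → Security audit.

Backward pass:
LF_Security audit = 36; LS_Security audit = 36−8 = 28
LF_Code review = LS_Security audit = 28; LS_Code review = 28−6 = 22
LF_Integration tests = LS_Security audit = 28; LS_Integration tests = 28−7 = 21
LF_Unit tests = LS_Security audit = 28; LS_Unit tests = 28−12 = 16
LF_Database migration = LS_Integration tests = 21; LS_Database migration = 21−10 = 11
LF_Frontend dev = LS_Code review = 22; LS_Frontend dev = 22−11 = 11
LF_Backend dev = min(LS_Code review=22, LS_Security audit=28) = 22; LS_Backend dev = 22−10 = 12
LF_API spec = LS_Backend dev = 12; LS_API spec = 12−6 = 6
LF_Architecture design = min(LS_Backend dev=12, LS_Frontend dev=11, LS_Unit tests=16) = 11; LS_Architecture design = 11−11 = 0
LF_Requirements = min(LS_Frontend dev=11, LS_Database migration=11, LS_Integration tests=21, LS_Security audit=28) = 11; LS_Requirements = 11−7 = 4
Slack_Integration tests = LS_Integration tests − ES_Integration tests = 21 − 17 = 4

4 hours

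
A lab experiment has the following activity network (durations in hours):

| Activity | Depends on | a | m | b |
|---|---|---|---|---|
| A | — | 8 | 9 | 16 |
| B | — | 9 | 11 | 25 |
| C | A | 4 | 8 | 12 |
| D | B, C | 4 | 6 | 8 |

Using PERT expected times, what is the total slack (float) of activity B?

5 hours

te_A = (8 + 4·9 + 16)/6 = 60/6 = 10
te_B = (9 + 4·11 + 25)/6 = 78/6 = 13
te_C = (4 + 4·8 + 12)/6 = 48/6 = 8
te_D = (4 + 4·6 + 8)/6 = 36/6 = 6

Forward pass:
ES_A = 0; EF_A = 10
ES_B = 0; EF_B = 13
ES_C = 10; EF_C = 10+8 = 18
ES_D = max(EF_B=13, EF_C=18) = 18; EF_D = 18+6 = 24
Expected project duration μ = 24 hours. Critical path: A → C → D.

Backward pass:
LF_D = 24; LS_D = 24−6 = 18
LF_C = LS_D = 18; LS_C = 18−8 = 10
LF_B = LS_D = 18; LS_B = 18−13 = 5
LF_A = LS_C = 10; LS_A = 10−10 = 0
Slack_B = LS_B − ES_B = 5 − 0 = 5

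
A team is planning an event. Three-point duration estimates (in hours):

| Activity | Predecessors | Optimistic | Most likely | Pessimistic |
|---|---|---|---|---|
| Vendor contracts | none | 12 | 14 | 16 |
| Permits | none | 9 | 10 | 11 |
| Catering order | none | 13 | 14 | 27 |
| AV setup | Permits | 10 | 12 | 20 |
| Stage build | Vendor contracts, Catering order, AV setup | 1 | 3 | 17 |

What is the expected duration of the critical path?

te_Vendor contracts = (12 + 4·14 + 16)/6 = 84/6 = 14
te_Permits = (9 + 4·10 + 11)/6 = 60/6 = 10
te_Catering order = (13 + 4·14 + 27)/6 = 96/6 = 16
te_AV setup = (10 + 4·12 + 20)/6 = 78/6 = 13
te_Stage build = (1 + 4·3 + 17)/6 = 30/6 = 5

Forward pass:
ES_Vendor contracts = 0; EF_Vendor contracts = 14
ES_Permits = 0; EF_Permits = 10
ES_Catering order = 0; EF_Catering order = 16
ES_AV setup = 10; EF_AV setup = 10+13 = 23
ES_Stage build = max(EF_Vendor contracts=14, EF_Catering order=16, EF_AV setup=23) = 23; EF_Stage build = 23+5 = 28
Expected project duration μ = 28 hours. Critical path: Permits → AV setup → Stage build.

28 hours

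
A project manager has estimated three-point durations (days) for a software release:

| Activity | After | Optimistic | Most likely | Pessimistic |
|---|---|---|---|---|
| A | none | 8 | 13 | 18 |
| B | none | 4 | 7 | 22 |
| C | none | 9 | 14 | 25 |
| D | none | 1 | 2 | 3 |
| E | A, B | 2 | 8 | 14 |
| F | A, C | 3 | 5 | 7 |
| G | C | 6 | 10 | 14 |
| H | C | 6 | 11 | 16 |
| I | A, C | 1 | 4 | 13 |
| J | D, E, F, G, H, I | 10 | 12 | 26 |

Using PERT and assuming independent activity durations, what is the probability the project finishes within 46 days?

te_A = (8 + 4·13 + 18)/6 = 78/6 = 13; σ²_A = ((18−8)/6)² = 2.778
te_B = (4 + 4·7 + 22)/6 = 54/6 = 9; σ²_B = ((22−4)/6)² = 9.000
te_C = (9 + 4·14 + 25)/6 = 90/6 = 15; σ²_C = ((25−9)/6)² = 7.111
te_D = (1 + 4·2 + 3)/6 = 12/6 = 2; σ²_D = ((3−1)/6)² = 0.111
te_E = (2 + 4·8 + 14)/6 = 48/6 = 8; σ²_E = ((14−2)/6)² = 4.000
te_F = (3 + 4·5 + 7)/6 = 30/6 = 5; σ²_F = ((7−3)/6)² = 0.444
te_G = (6 + 4·10 + 14)/6 = 60/6 = 10; σ²_G = ((14−6)/6)² = 1.778
te_H = (6 + 4·11 + 16)/6 = 66/6 = 11; σ²_H = ((16−6)/6)² = 2.778
te_I = (1 + 4·4 + 13)/6 = 30/6 = 5; σ²_I = ((13−1)/6)² = 4.000
te_J = (10 + 4·12 + 26)/6 = 84/6 = 14; σ²_J = ((26−10)/6)² = 7.111

Forward pass:
ES_A = 0; EF_A = 13
ES_B = 0; EF_B = 9
ES_C = 0; EF_C = 15
ES_D = 0; EF_D = 2
ES_E = max(EF_A=13, EF_B=9) = 13; EF_E = 13+8 = 21
ES_F = max(EF_A=13, EF_C=15) = 15; EF_F = 15+5 = 20
ES_G = 15; EF_G = 15+10 = 25
ES_H = 15; EF_H = 15+11 = 26
ES_I = max(EF_A=13, EF_C=15) = 15; EF_I = 15+5 = 20
ES_J = max(EF_D=2, EF_E=21, EF_F=20, EF_G=25, EF_H=26, EF_I=20) = 26; EF_J = 26+14 = 40
Expected project duration μ = 40 days. Critical path: C → H → J.

Variance along critical path = 7.111 + 2.778 + 7.111 = 17.000; σ = √17.000 = 4.123 days.
Z = (46 − 40) / 4.123 = 1.455
P(T ≤ 46) = Φ(1.455) ≈ 0.927

0.927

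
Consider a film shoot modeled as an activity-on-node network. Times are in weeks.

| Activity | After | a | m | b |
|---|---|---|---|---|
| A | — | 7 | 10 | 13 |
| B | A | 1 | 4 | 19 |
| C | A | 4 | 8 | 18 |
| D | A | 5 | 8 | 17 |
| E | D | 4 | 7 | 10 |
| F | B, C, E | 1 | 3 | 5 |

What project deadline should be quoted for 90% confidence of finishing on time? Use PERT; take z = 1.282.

te_A = (7 + 4·10 + 13)/6 = 60/6 = 10; σ²_A = ((13−7)/6)² = 1.000
te_B = (1 + 4·4 + 19)/6 = 36/6 = 6; σ²_B = ((19−1)/6)² = 9.000
te_C = (4 + 4·8 + 18)/6 = 54/6 = 9; σ²_C = ((18−4)/6)² = 5.444
te_D = (5 + 4·8 + 17)/6 = 54/6 = 9; σ²_D = ((17−5)/6)² = 4.000
te_E = (4 + 4·7 + 10)/6 = 42/6 = 7; σ²_E = ((10−4)/6)² = 1.000
te_F = (1 + 4·3 + 5)/6 = 18/6 = 3; σ²_F = ((5−1)/6)² = 0.444

Forward pass:
ES_A = 0; EF_A = 10
ES_B = 10; EF_B = 10+6 = 16
ES_C = 10; EF_C = 10+9 = 19
ES_D = 10; EF_D = 10+9 = 19
ES_E = 19; EF_E = 19+7 = 26
ES_F = max(EF_B=16, EF_C=19, EF_E=26) = 26; EF_F = 26+3 = 29
Expected project duration μ = 29 weeks. Critical path: A → D → E → F.

Variance along critical path = 1.000 + 4.000 + 1.000 + 0.444 = 6.444; σ = 2.539 weeks.
D = μ + z·σ = 29 + 1.282·2.539 = 32.3 weeks

32.3 weeks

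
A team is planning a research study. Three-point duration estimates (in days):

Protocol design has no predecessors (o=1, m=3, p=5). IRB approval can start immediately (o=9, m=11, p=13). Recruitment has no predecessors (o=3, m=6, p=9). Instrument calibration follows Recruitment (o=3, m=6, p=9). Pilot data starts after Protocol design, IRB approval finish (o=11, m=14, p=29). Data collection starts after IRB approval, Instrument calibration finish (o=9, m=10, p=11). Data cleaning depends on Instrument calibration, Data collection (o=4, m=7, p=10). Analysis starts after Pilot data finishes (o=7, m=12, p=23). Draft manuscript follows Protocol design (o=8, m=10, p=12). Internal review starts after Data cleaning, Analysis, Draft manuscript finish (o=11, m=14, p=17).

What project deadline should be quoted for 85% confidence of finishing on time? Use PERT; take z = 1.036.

58.3 days

te_Protocol design = (1 + 4·3 + 5)/6 = 18/6 = 3; σ²_Protocol design = ((5−1)/6)² = 0.444
te_IRB approval = (9 + 4·11 + 13)/6 = 66/6 = 11; σ²_IRB approval = ((13−9)/6)² = 0.444
te_Recruitment = (3 + 4·6 + 9)/6 = 36/6 = 6; σ²_Recruitment = ((9−3)/6)² = 1.000
te_Instrument calibration = (3 + 4·6 + 9)/6 = 36/6 = 6; σ²_Instrument calibration = ((9−3)/6)² = 1.000
te_Pilot data = (11 + 4·14 + 29)/6 = 96/6 = 16; σ²_Pilot data = ((29−11)/6)² = 9.000
te_Data collection = (9 + 4·10 + 11)/6 = 60/6 = 10; σ²_Data collection = ((11−9)/6)² = 0.111
te_Data cleaning = (4 + 4·7 + 10)/6 = 42/6 = 7; σ²_Data cleaning = ((10−4)/6)² = 1.000
te_Analysis = (7 + 4·12 + 23)/6 = 78/6 = 13; σ²_Analysis = ((23−7)/6)² = 7.111
te_Draft manuscript = (8 + 4·10 + 12)/6 = 60/6 = 10; σ²_Draft manuscript = ((12−8)/6)² = 0.444
te_Internal review = (11 + 4·14 + 17)/6 = 84/6 = 14; σ²_Internal review = ((17−11)/6)² = 1.000

Forward pass:
ES_Protocol design = 0; EF_Protocol design = 3
ES_IRB approval = 0; EF_IRB approval = 11
ES_Recruitment = 0; EF_Recruitment = 6
ES_Instrument calibration = 6; EF_Instrument calibration = 6+6 = 12
ES_Pilot data = max(EF_Protocol design=3, EF_IRB approval=11) = 11; EF_Pilot data = 11+16 = 27
ES_Data collection = max(EF_IRB approval=11, EF_Instrument calibration=12) = 12; EF_Data collection = 12+10 = 22
ES_Data cleaning = max(EF_Instrument calibration=12, EF_Data collection=22) = 22; EF_Data cleaning = 22+7 = 29
ES_Analysis = 27; EF_Analysis = 27+13 = 40
ES_Draft manuscript = 3; EF_Draft manuscript = 3+10 = 13
ES_Internal review = max(EF_Data cleaning=29, EF_Analysis=40, EF_Draft manuscript=13) = 40; EF_Internal review = 40+14 = 54
Expected project duration μ = 54 days. Critical path: IRB approval → Pilot data → Analysis → Internal review.

Variance along critical path = 0.444 + 9.000 + 7.111 + 1.000 = 17.556; σ = 4.190 days.
D = μ + z·σ = 54 + 1.036·4.190 = 58.3 days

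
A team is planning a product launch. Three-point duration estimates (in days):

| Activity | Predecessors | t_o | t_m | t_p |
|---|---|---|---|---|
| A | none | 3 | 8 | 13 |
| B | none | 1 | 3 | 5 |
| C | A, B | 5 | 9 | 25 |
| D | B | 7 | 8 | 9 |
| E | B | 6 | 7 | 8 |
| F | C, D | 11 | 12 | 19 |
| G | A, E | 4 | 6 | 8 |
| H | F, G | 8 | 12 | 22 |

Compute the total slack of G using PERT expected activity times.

16 days

te_A = (3 + 4·8 + 13)/6 = 48/6 = 8
te_B = (1 + 4·3 + 5)/6 = 18/6 = 3
te_C = (5 + 4·9 + 25)/6 = 66/6 = 11
te_D = (7 + 4·8 + 9)/6 = 48/6 = 8
te_E = (6 + 4·7 + 8)/6 = 42/6 = 7
te_F = (11 + 4·12 + 19)/6 = 78/6 = 13
te_G = (4 + 4·6 + 8)/6 = 36/6 = 6
te_H = (8 + 4·12 + 22)/6 = 78/6 = 13

Forward pass:
ES_A = 0; EF_A = 8
ES_B = 0; EF_B = 3
ES_C = max(EF_A=8, EF_B=3) = 8; EF_C = 8+11 = 19
ES_D = 3; EF_D = 3+8 = 11
ES_E = 3; EF_E = 3+7 = 10
ES_F = max(EF_C=19, EF_D=11) = 19; EF_F = 19+13 = 32
ES_G = max(EF_A=8, EF_E=10) = 10; EF_G = 10+6 = 16
ES_H = max(EF_F=32, EF_G=16) = 32; EF_H = 32+13 = 45
Expected project duration μ = 45 days. Critical path: A → C → F → H.

Backward pass:
LF_H = 45; LS_H = 45−13 = 32
LF_G = LS_H = 32; LS_G = 32−6 = 26
LF_F = LS_H = 32; LS_F = 32−13 = 19
LF_E = LS_G = 26; LS_E = 26−7 = 19
LF_D = LS_F = 19; LS_D = 19−8 = 11
LF_C = LS_F = 19; LS_C = 19−11 = 8
LF_B = min(LS_C=8, LS_D=11, LS_E=19) = 8; LS_B = 8−3 = 5
LF_A = min(LS_C=8, LS_G=26) = 8; LS_A = 8−8 = 0
Slack_G = LS_G − ES_G = 26 − 10 = 16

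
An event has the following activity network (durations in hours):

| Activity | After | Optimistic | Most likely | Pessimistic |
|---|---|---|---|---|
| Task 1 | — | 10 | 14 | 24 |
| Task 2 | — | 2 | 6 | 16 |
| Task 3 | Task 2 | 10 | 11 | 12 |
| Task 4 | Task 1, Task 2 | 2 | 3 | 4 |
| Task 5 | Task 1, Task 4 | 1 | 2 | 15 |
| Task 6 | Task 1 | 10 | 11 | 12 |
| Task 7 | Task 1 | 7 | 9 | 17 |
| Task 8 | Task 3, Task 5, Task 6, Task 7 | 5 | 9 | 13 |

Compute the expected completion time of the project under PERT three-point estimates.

35 hours

te_Task 1 = (10 + 4·14 + 24)/6 = 90/6 = 15
te_Task 2 = (2 + 4·6 + 16)/6 = 42/6 = 7
te_Task 3 = (10 + 4·11 + 12)/6 = 66/6 = 11
te_Task 4 = (2 + 4·3 + 4)/6 = 18/6 = 3
te_Task 5 = (1 + 4·2 + 15)/6 = 24/6 = 4
te_Task 6 = (10 + 4·11 + 12)/6 = 66/6 = 11
te_Task 7 = (7 + 4·9 + 17)/6 = 60/6 = 10
te_Task 8 = (5 + 4·9 + 13)/6 = 54/6 = 9

Forward pass:
ES_Task 1 = 0; EF_Task 1 = 15
ES_Task 2 = 0; EF_Task 2 = 7
ES_Task 3 = 7; EF_Task 3 = 7+11 = 18
ES_Task 4 = max(EF_Task 1=15, EF_Task 2=7) = 15; EF_Task 4 = 15+3 = 18
ES_Task 5 = max(EF_Task 1=15, EF_Task 4=18) = 18; EF_Task 5 = 18+4 = 22
ES_Task 6 = 15; EF_Task 6 = 15+11 = 26
ES_Task 7 = 15; EF_Task 7 = 15+10 = 25
ES_Task 8 = max(EF_Task 3=18, EF_Task 5=22, EF_Task 6=26, EF_Task 7=25) = 26; EF_Task 8 = 26+9 = 35
Expected project duration μ = 35 hours. Critical path: Task 1 → Task 6 → Task 8.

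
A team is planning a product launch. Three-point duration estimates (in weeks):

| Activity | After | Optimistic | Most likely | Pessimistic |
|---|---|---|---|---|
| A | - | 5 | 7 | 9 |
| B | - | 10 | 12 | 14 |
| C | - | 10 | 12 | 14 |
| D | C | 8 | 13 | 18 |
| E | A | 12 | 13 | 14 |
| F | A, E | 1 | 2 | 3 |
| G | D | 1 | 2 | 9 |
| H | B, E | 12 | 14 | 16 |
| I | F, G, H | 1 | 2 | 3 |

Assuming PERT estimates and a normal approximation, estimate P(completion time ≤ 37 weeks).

0.829

te_A = (5 + 4·7 + 9)/6 = 42/6 = 7; σ²_A = ((9−5)/6)² = 0.444
te_B = (10 + 4·12 + 14)/6 = 72/6 = 12; σ²_B = ((14−10)/6)² = 0.444
te_C = (10 + 4·12 + 14)/6 = 72/6 = 12; σ²_C = ((14−10)/6)² = 0.444
te_D = (8 + 4·13 + 18)/6 = 78/6 = 13; σ²_D = ((18−8)/6)² = 2.778
te_E = (12 + 4·13 + 14)/6 = 78/6 = 13; σ²_E = ((14−12)/6)² = 0.111
te_F = (1 + 4·2 + 3)/6 = 12/6 = 2; σ²_F = ((3−1)/6)² = 0.111
te_G = (1 + 4·2 + 9)/6 = 18/6 = 3; σ²_G = ((9−1)/6)² = 1.778
te_H = (12 + 4·14 + 16)/6 = 84/6 = 14; σ²_H = ((16−12)/6)² = 0.444
te_I = (1 + 4·2 + 3)/6 = 12/6 = 2; σ²_I = ((3−1)/6)² = 0.111

Forward pass:
ES_A = 0; EF_A = 7
ES_B = 0; EF_B = 12
ES_C = 0; EF_C = 12
ES_D = 12; EF_D = 12+13 = 25
ES_E = 7; EF_E = 7+13 = 20
ES_F = max(EF_A=7, EF_E=20) = 20; EF_F = 20+2 = 22
ES_G = 25; EF_G = 25+3 = 28
ES_H = max(EF_B=12, EF_E=20) = 20; EF_H = 20+14 = 34
ES_I = max(EF_F=22, EF_G=28, EF_H=34) = 34; EF_I = 34+2 = 36
Expected project duration μ = 36 weeks. Critical path: A → E → H → I.

Variance along critical path = 0.444 + 0.111 + 0.444 + 0.111 = 1.111; σ = √1.111 = 1.054 weeks.
Z = (37 − 36) / 1.054 = 0.949
P(T ≤ 37) = Φ(0.949) ≈ 0.829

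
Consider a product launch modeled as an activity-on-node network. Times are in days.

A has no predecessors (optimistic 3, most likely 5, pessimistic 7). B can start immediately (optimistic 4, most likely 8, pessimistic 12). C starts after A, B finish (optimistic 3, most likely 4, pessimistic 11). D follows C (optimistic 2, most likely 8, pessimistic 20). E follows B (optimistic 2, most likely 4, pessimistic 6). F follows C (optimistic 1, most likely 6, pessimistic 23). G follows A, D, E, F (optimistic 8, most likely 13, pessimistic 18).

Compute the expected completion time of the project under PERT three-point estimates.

te_A = (3 + 4·5 + 7)/6 = 30/6 = 5
te_B = (4 + 4·8 + 12)/6 = 48/6 = 8
te_C = (3 + 4·4 + 11)/6 = 30/6 = 5
te_D = (2 + 4·8 + 20)/6 = 54/6 = 9
te_E = (2 + 4·4 + 6)/6 = 24/6 = 4
te_F = (1 + 4·6 + 23)/6 = 48/6 = 8
te_G = (8 + 4·13 + 18)/6 = 78/6 = 13

Forward pass:
ES_A = 0; EF_A = 5
ES_B = 0; EF_B = 8
ES_C = max(EF_A=5, EF_B=8) = 8; EF_C = 8+5 = 13
ES_D = 13; EF_D = 13+9 = 22
ES_E = 8; EF_E = 8+4 = 12
ES_F = 13; EF_F = 13+8 = 21
ES_G = max(EF_A=5, EF_D=22, EF_E=12, EF_F=21) = 22; EF_G = 22+13 = 35
Expected project duration μ = 35 days. Critical path: B → C → D → G.

35 days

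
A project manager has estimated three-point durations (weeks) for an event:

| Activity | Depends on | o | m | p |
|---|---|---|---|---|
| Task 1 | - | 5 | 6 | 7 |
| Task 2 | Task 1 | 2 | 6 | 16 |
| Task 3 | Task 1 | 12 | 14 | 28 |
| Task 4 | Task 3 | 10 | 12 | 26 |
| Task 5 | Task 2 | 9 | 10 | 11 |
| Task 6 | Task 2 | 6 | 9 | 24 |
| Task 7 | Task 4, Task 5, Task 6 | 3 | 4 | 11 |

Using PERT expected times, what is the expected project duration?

te_Task 1 = (5 + 4·6 + 7)/6 = 36/6 = 6
te_Task 2 = (2 + 4·6 + 16)/6 = 42/6 = 7
te_Task 3 = (12 + 4·14 + 28)/6 = 96/6 = 16
te_Task 4 = (10 + 4·12 + 26)/6 = 84/6 = 14
te_Task 5 = (9 + 4·10 + 11)/6 = 60/6 = 10
te_Task 6 = (6 + 4·9 + 24)/6 = 66/6 = 11
te_Task 7 = (3 + 4·4 + 11)/6 = 30/6 = 5

Forward pass:
ES_Task 1 = 0; EF_Task 1 = 6
ES_Task 2 = 6; EF_Task 2 = 6+7 = 13
ES_Task 3 = 6; EF_Task 3 = 6+16 = 22
ES_Task 4 = 22; EF_Task 4 = 22+14 = 36
ES_Task 5 = 13; EF_Task 5 = 13+10 = 23
ES_Task 6 = 13; EF_Task 6 = 13+11 = 24
ES_Task 7 = max(EF_Task 4=36, EF_Task 5=23, EF_Task 6=24) = 36; EF_Task 7 = 36+5 = 41
Expected project duration μ = 41 weeks. Critical path: Task 1 → Task 3 → Task 4 → Task 7.

41 weeks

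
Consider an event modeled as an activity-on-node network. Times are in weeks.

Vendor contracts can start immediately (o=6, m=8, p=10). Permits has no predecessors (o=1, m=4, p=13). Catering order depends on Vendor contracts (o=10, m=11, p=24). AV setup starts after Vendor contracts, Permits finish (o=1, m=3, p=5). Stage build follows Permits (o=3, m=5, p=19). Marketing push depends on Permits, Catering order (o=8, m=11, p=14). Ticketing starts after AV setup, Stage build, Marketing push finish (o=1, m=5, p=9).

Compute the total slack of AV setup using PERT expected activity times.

te_Vendor contracts = (6 + 4·8 + 10)/6 = 48/6 = 8
te_Permits = (1 + 4·4 + 13)/6 = 30/6 = 5
te_Catering order = (10 + 4·11 + 24)/6 = 78/6 = 13
te_AV setup = (1 + 4·3 + 5)/6 = 18/6 = 3
te_Stage build = (3 + 4·5 + 19)/6 = 42/6 = 7
te_Marketing push = (8 + 4·11 + 14)/6 = 66/6 = 11
te_Ticketing = (1 + 4·5 + 9)/6 = 30/6 = 5

Forward pass:
ES_Vendor contracts = 0; EF_Vendor contracts = 8
ES_Permits = 0; EF_Permits = 5
ES_Catering order = 8; EF_Catering order = 8+13 = 21
ES_AV setup = max(EF_Vendor contracts=8, EF_Permits=5) = 8; EF_AV setup = 8+3 = 11
ES_Stage build = 5; EF_Stage build = 5+7 = 12
ES_Marketing push = max(EF_Permits=5, EF_Catering order=21) = 21; EF_Marketing push = 21+11 = 32
ES_Ticketing = max(EF_AV setup=11, EF_Stage build=12, EF_Marketing push=32) = 32; EF_Ticketing = 32+5 = 37
Expected project duration μ = 37 weeks. Critical path: Vendor contracts → Catering order → Marketing push → Ticketing.

Backward pass:
LF_Ticketing = 37; LS_Ticketing = 37−5 = 32
LF_Marketing push = LS_Ticketing = 32; LS_Marketing push = 32−11 = 21
LF_Stage build = LS_Ticketing = 32; LS_Stage build = 32−7 = 25
LF_AV setup = LS_Ticketing = 32; LS_AV setup = 32−3 = 29
LF_Catering order = LS_Marketing push = 21; LS_Catering order = 21−13 = 8
LF_Permits = min(LS_AV setup=29, LS_Stage build=25, LS_Marketing push=21) = 21; LS_Permits = 21−5 = 16
LF_Vendor contracts = min(LS_Catering order=8, LS_AV setup=29) = 8; LS_Vendor contracts = 8−8 = 0
Slack_AV setup = LS_AV setup − ES_AV setup = 29 − 8 = 21

21 weeks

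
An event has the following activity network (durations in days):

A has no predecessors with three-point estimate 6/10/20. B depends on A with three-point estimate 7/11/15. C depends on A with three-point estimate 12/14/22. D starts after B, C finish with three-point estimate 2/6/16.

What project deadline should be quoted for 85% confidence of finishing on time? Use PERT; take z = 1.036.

te_A = (6 + 4·10 + 20)/6 = 66/6 = 11; σ²_A = ((20−6)/6)² = 5.444
te_B = (7 + 4·11 + 15)/6 = 66/6 = 11; σ²_B = ((15−7)/6)² = 1.778
te_C = (12 + 4·14 + 22)/6 = 90/6 = 15; σ²_C = ((22−12)/6)² = 2.778
te_D = (2 + 4·6 + 16)/6 = 42/6 = 7; σ²_D = ((16−2)/6)² = 5.444

Forward pass:
ES_A = 0; EF_A = 11
ES_B = 11; EF_B = 11+11 = 22
ES_C = 11; EF_C = 11+15 = 26
ES_D = max(EF_B=22, EF_C=26) = 26; EF_D = 26+7 = 33
Expected project duration μ = 33 days. Critical path: A → C → D.

Variance along critical path = 5.444 + 2.778 + 5.444 = 13.667; σ = 3.697 days.
D = μ + z·σ = 33 + 1.036·3.697 = 36.8 days

36.8 days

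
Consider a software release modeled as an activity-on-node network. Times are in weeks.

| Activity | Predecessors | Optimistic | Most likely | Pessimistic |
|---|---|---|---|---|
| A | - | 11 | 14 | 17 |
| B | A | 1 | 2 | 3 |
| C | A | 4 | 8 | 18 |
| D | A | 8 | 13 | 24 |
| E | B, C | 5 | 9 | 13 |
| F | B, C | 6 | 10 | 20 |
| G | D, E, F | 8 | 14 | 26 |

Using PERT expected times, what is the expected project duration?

te_A = (11 + 4·14 + 17)/6 = 84/6 = 14
te_B = (1 + 4·2 + 3)/6 = 12/6 = 2
te_C = (4 + 4·8 + 18)/6 = 54/6 = 9
te_D = (8 + 4·13 + 24)/6 = 84/6 = 14
te_E = (5 + 4·9 + 13)/6 = 54/6 = 9
te_F = (6 + 4·10 + 20)/6 = 66/6 = 11
te_G = (8 + 4·14 + 26)/6 = 90/6 = 15

Forward pass:
ES_A = 0; EF_A = 14
ES_B = 14; EF_B = 14+2 = 16
ES_C = 14; EF_C = 14+9 = 23
ES_D = 14; EF_D = 14+14 = 28
ES_E = max(EF_B=16, EF_C=23) = 23; EF_E = 23+9 = 32
ES_F = max(EF_B=16, EF_C=23) = 23; EF_F = 23+11 = 34
ES_G = max(EF_D=28, EF_E=32, EF_F=34) = 34; EF_G = 34+15 = 49
Expected project duration μ = 49 weeks. Critical path: A → C → F → G.

49 weeks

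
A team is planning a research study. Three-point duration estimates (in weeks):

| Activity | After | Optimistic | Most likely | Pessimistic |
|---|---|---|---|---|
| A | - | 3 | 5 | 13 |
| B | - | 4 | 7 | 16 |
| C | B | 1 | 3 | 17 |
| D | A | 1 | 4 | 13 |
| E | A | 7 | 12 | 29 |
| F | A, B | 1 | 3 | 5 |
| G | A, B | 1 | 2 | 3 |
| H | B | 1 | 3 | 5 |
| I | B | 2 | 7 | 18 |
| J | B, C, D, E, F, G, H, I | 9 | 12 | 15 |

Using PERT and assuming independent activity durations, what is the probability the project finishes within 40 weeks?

te_A = (3 + 4·5 + 13)/6 = 36/6 = 6; σ²_A = ((13−3)/6)² = 2.778
te_B = (4 + 4·7 + 16)/6 = 48/6 = 8; σ²_B = ((16−4)/6)² = 4.000
te_C = (1 + 4·3 + 17)/6 = 30/6 = 5; σ²_C = ((17−1)/6)² = 7.111
te_D = (1 + 4·4 + 13)/6 = 30/6 = 5; σ²_D = ((13−1)/6)² = 4.000
te_E = (7 + 4·12 + 29)/6 = 84/6 = 14; σ²_E = ((29−7)/6)² = 13.444
te_F = (1 + 4·3 + 5)/6 = 18/6 = 3; σ²_F = ((5−1)/6)² = 0.444
te_G = (1 + 4·2 + 3)/6 = 12/6 = 2; σ²_G = ((3−1)/6)² = 0.111
te_H = (1 + 4·3 + 5)/6 = 18/6 = 3; σ²_H = ((5−1)/6)² = 0.444
te_I = (2 + 4·7 + 18)/6 = 48/6 = 8; σ²_I = ((18−2)/6)² = 7.111
te_J = (9 + 4·12 + 15)/6 = 72/6 = 12; σ²_J = ((15−9)/6)² = 1.000

Forward pass:
ES_A = 0; EF_A = 6
ES_B = 0; EF_B = 8
ES_C = 8; EF_C = 8+5 = 13
ES_D = 6; EF_D = 6+5 = 11
ES_E = 6; EF_E = 6+14 = 20
ES_F = max(EF_A=6, EF_B=8) = 8; EF_F = 8+3 = 11
ES_G = max(EF_A=6, EF_B=8) = 8; EF_G = 8+2 = 10
ES_H = 8; EF_H = 8+3 = 11
ES_I = 8; EF_I = 8+8 = 16
ES_J = max(EF_B=8, EF_C=13, EF_D=11, EF_E=20, EF_F=11, EF_G=10, EF_H=11, EF_I=16) = 20; EF_J = 20+12 = 32
Expected project duration μ = 32 weeks. Critical path: A → E → J.

Variance along critical path = 2.778 + 13.444 + 1.000 = 17.222; σ = √17.222 = 4.150 weeks.
Z = (40 − 32) / 4.150 = 1.928
P(T ≤ 40) = Φ(1.928) ≈ 0.973

0.973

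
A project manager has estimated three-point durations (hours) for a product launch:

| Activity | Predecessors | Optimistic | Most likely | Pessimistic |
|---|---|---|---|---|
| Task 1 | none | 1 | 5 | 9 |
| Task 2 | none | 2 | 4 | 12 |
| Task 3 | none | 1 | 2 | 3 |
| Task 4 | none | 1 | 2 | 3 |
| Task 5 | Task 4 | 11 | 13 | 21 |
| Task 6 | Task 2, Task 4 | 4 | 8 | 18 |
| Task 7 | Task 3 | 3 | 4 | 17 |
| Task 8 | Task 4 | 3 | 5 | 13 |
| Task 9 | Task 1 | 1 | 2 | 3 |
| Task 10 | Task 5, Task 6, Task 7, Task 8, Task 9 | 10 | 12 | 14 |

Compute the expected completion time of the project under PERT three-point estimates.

28 hours

te_Task 1 = (1 + 4·5 + 9)/6 = 30/6 = 5
te_Task 2 = (2 + 4·4 + 12)/6 = 30/6 = 5
te_Task 3 = (1 + 4·2 + 3)/6 = 12/6 = 2
te_Task 4 = (1 + 4·2 + 3)/6 = 12/6 = 2
te_Task 5 = (11 + 4·13 + 21)/6 = 84/6 = 14
te_Task 6 = (4 + 4·8 + 18)/6 = 54/6 = 9
te_Task 7 = (3 + 4·4 + 17)/6 = 36/6 = 6
te_Task 8 = (3 + 4·5 + 13)/6 = 36/6 = 6
te_Task 9 = (1 + 4·2 + 3)/6 = 12/6 = 2
te_Task 10 = (10 + 4·12 + 14)/6 = 72/6 = 12

Forward pass:
ES_Task 1 = 0; EF_Task 1 = 5
ES_Task 2 = 0; EF_Task 2 = 5
ES_Task 3 = 0; EF_Task 3 = 2
ES_Task 4 = 0; EF_Task 4 = 2
ES_Task 5 = 2; EF_Task 5 = 2+14 = 16
ES_Task 6 = max(EF_Task 2=5, EF_Task 4=2) = 5; EF_Task 6 = 5+9 = 14
ES_Task 7 = 2; EF_Task 7 = 2+6 = 8
ES_Task 8 = 2; EF_Task 8 = 2+6 = 8
ES_Task 9 = 5; EF_Task 9 = 5+2 = 7
ES_Task 10 = max(EF_Task 5=16, EF_Task 6=14, EF_Task 7=8, EF_Task 8=8, EF_Task 9=7) = 16; EF_Task 10 = 16+12 = 28
Expected project duration μ = 28 hours. Critical path: Task 4 → Task 5 → Task 10.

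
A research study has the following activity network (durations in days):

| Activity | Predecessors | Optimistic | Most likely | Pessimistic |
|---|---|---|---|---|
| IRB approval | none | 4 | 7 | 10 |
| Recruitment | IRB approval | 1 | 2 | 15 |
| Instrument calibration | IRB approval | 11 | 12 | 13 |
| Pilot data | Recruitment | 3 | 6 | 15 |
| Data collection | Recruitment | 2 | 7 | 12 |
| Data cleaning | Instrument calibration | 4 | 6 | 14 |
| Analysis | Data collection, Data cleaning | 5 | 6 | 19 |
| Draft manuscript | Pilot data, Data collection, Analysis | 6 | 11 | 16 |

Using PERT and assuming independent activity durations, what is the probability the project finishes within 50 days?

0.925

te_IRB approval = (4 + 4·7 + 10)/6 = 42/6 = 7; σ²_IRB approval = ((10−4)/6)² = 1.000
te_Recruitment = (1 + 4·2 + 15)/6 = 24/6 = 4; σ²_Recruitment = ((15−1)/6)² = 5.444
te_Instrument calibration = (11 + 4·12 + 13)/6 = 72/6 = 12; σ²_Instrument calibration = ((13−11)/6)² = 0.111
te_Pilot data = (3 + 4·6 + 15)/6 = 42/6 = 7; σ²_Pilot data = ((15−3)/6)² = 4.000
te_Data collection = (2 + 4·7 + 12)/6 = 42/6 = 7; σ²_Data collection = ((12−2)/6)² = 2.778
te_Data cleaning = (4 + 4·6 + 14)/6 = 42/6 = 7; σ²_Data cleaning = ((14−4)/6)² = 2.778
te_Analysis = (5 + 4·6 + 19)/6 = 48/6 = 8; σ²_Analysis = ((19−5)/6)² = 5.444
te_Draft manuscript = (6 + 4·11 + 16)/6 = 66/6 = 11; σ²_Draft manuscript = ((16−6)/6)² = 2.778

Forward pass:
ES_IRB approval = 0; EF_IRB approval = 7
ES_Recruitment = 7; EF_Recruitment = 7+4 = 11
ES_Instrument calibration = 7; EF_Instrument calibration = 7+12 = 19
ES_Pilot data = 11; EF_Pilot data = 11+7 = 18
ES_Data collection = 11; EF_Data collection = 11+7 = 18
ES_Data cleaning = 19; EF_Data cleaning = 19+7 = 26
ES_Analysis = max(EF_Data collection=18, EF_Data cleaning=26) = 26; EF_Analysis = 26+8 = 34
ES_Draft manuscript = max(EF_Pilot data=18, EF_Data collection=18, EF_Analysis=34) = 34; EF_Draft manuscript = 34+11 = 45
Expected project duration μ = 45 days. Critical path: IRB approval → Instrument calibration → Data cleaning → Analysis → Draft manuscript.

Variance along critical path = 1.000 + 0.111 + 2.778 + 5.444 + 2.778 = 12.111; σ = √12.111 = 3.480 days.
Z = (50 − 45) / 3.480 = 1.437
P(T ≤ 50) = Φ(1.437) ≈ 0.925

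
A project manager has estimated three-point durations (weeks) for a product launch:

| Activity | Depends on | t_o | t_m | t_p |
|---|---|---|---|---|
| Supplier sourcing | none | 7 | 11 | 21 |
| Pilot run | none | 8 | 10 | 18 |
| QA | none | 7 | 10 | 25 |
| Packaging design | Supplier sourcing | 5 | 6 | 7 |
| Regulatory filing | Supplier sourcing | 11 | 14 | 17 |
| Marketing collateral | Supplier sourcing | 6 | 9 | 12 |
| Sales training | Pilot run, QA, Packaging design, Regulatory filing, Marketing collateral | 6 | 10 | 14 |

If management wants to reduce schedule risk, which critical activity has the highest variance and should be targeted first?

Supplier sourcing

te_Supplier sourcing = (7 + 4·11 + 21)/6 = 72/6 = 12; σ²_Supplier sourcing = ((21−7)/6)² = 5.444
te_Pilot run = (8 + 4·10 + 18)/6 = 66/6 = 11; σ²_Pilot run = ((18−8)/6)² = 2.778
te_QA = (7 + 4·10 + 25)/6 = 72/6 = 12; σ²_QA = ((25−7)/6)² = 9.000
te_Packaging design = (5 + 4·6 + 7)/6 = 36/6 = 6; σ²_Packaging design = ((7−5)/6)² = 0.111
te_Regulatory filing = (11 + 4·14 + 17)/6 = 84/6 = 14; σ²_Regulatory filing = ((17−11)/6)² = 1.000
te_Marketing collateral = (6 + 4·9 + 12)/6 = 54/6 = 9; σ²_Marketing collateral = ((12−6)/6)² = 1.000
te_Sales training = (6 + 4·10 + 14)/6 = 60/6 = 10; σ²_Sales training = ((14−6)/6)² = 1.778

Forward pass:
ES_Supplier sourcing = 0; EF_Supplier sourcing = 12
ES_Pilot run = 0; EF_Pilot run = 11
ES_QA = 0; EF_QA = 12
ES_Packaging design = 12; EF_Packaging design = 12+6 = 18
ES_Regulatory filing = 12; EF_Regulatory filing = 12+14 = 26
ES_Marketing collateral = 12; EF_Marketing collateral = 12+9 = 21
ES_Sales training = max(EF_Pilot run=11, EF_QA=12, EF_Packaging design=18, EF_Regulatory filing=26, EF_Marketing collateral=21) = 26; EF_Sales training = 26+10 = 36
Expected project duration μ = 36 weeks. Critical path: Supplier sourcing → Regulatory filing → Sales training.

Variances on critical path: σ²_Supplier sourcing=5.444, σ²_Regulatory filing=1.000, σ²_Sales training=1.778.
Largest is σ²_Supplier sourcing = 5.444.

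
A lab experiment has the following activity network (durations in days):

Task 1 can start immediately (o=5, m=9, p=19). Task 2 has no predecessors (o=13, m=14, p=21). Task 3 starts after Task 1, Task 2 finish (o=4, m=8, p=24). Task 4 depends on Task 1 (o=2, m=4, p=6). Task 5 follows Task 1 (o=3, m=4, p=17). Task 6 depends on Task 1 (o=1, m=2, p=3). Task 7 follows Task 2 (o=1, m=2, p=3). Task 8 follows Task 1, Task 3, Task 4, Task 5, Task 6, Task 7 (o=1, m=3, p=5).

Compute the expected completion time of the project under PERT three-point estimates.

28 days

te_Task 1 = (5 + 4·9 + 19)/6 = 60/6 = 10
te_Task 2 = (13 + 4·14 + 21)/6 = 90/6 = 15
te_Task 3 = (4 + 4·8 + 24)/6 = 60/6 = 10
te_Task 4 = (2 + 4·4 + 6)/6 = 24/6 = 4
te_Task 5 = (3 + 4·4 + 17)/6 = 36/6 = 6
te_Task 6 = (1 + 4·2 + 3)/6 = 12/6 = 2
te_Task 7 = (1 + 4·2 + 3)/6 = 12/6 = 2
te_Task 8 = (1 + 4·3 + 5)/6 = 18/6 = 3

Forward pass:
ES_Task 1 = 0; EF_Task 1 = 10
ES_Task 2 = 0; EF_Task 2 = 15
ES_Task 3 = max(EF_Task 1=10, EF_Task 2=15) = 15; EF_Task 3 = 15+10 = 25
ES_Task 4 = 10; EF_Task 4 = 10+4 = 14
ES_Task 5 = 10; EF_Task 5 = 10+6 = 16
ES_Task 6 = 10; EF_Task 6 = 10+2 = 12
ES_Task 7 = 15; EF_Task 7 = 15+2 = 17
ES_Task 8 = max(EF_Task 1=10, EF_Task 3=25, EF_Task 4=14, EF_Task 5=16, EF_Task 6=12, EF_Task 7=17) = 25; EF_Task 8 = 25+3 = 28
Expected project duration μ = 28 days. Critical path: Task 2 → Task 3 → Task 8.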